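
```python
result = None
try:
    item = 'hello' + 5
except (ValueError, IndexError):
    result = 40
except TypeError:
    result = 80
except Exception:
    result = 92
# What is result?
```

Step-by-step execution trace:
1. `item = 'hello' + 5` raises TypeError.
2. `except (ValueError, IndexError)` does not match TypeError; skipped.
3. `except TypeError` matches (exact type match) → result = 80.
4. `except Exception` is not reached.
Result: 80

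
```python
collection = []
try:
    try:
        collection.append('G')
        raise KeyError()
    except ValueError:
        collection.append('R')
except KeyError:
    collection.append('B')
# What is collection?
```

Step-by-step execution trace:
1. Inner try: `collection.append('G')` → collection = ['G'].
2. `raise KeyError()` raises KeyError.
3. Inner `except ValueError` does not match KeyError; exception propagates to outer try.
4. Outer `except KeyError` matches → `collection.append('B')` → collection = ['G', 'B'].
Result: ['G', 'B']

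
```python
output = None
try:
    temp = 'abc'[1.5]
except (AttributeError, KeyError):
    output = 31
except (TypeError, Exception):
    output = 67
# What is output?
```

Step-by-step execution trace:
1. `temp = 'abc'[1.5]` raises TypeError.
2. `except (AttributeError, KeyError)` does not match TypeError; skipped.
3. `except (TypeError, Exception)` matches (TypeError is in the tuple) → output = 67.
Result: 67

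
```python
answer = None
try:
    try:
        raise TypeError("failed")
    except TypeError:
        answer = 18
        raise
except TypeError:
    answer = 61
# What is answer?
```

Step-by-step execution trace:
1. Inner try: `raise TypeError("failed")` raises TypeError.
2. Inner `except TypeError` matches → answer = 18.
3. bare `raise` re-raises the same TypeError.
4. Outer `except TypeError` matches → answer = 61.
Result: 61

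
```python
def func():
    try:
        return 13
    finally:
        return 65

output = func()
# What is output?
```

Step-by-step execution trace:
1. `func()` enters try: `return 13` sets pending return value 13.
2. Before returning, `finally: return 65` runs and overrides the pending return.
3. func() returns 65 → output = 65.
Result: 65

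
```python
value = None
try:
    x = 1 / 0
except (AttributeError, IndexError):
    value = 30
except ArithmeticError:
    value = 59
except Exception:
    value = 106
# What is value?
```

Step-by-step execution trace:
1. `x = 1 / 0` raises ZeroDivisionError.
2. `except (AttributeError, IndexError)` does not match ZeroDivisionError; skipped.
3. `except ArithmeticError` matches (ZeroDivisionError is a subclass of ArithmeticError) → value = 59.
4. `except Exception` is not reached.
Result: 59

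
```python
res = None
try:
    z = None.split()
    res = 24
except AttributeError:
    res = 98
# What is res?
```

Step-by-step execution trace:
1. `z = None.split()` raises AttributeError.
2. `res = 24` is not reached.
3. `except AttributeError` matches → res = 98.
Result: 98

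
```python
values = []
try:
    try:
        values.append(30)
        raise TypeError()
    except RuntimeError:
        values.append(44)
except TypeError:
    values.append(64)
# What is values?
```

Step-by-step execution trace:
1. Inner try: `values.append(30)` → values = [30].
2. `raise TypeError()` raises TypeError.
3. Inner `except RuntimeError` does not match TypeError; exception propagates to outer try.
4. Outer `except TypeError` matches → `values.append(64)` → values = [30, 64].
Result: [30, 64]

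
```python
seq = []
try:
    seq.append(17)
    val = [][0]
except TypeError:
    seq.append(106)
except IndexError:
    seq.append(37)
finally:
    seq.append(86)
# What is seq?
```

Step-by-step execution trace:
1. try: `seq.append(17)` → seq = [17].
2. `val = [][0]` raises IndexError.
3. `except TypeError` does not match IndexError; skipped.
4. `except IndexError` matches → `seq.append(37)` → seq = [17, 37].
5. finally always runs: `seq.append(86)` → seq = [17, 37, 86].
Result: [17, 37, 86]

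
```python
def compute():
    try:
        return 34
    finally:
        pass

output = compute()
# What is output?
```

Step-by-step execution trace:
1. `compute()` enters try: `return 34` sets pending return value 34.
2. Before returning, `finally: pass` runs (no effect).
3. compute() returns 34 → output = 34.
Result: 34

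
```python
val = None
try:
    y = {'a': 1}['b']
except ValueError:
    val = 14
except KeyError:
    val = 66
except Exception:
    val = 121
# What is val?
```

Step-by-step execution trace:
1. `y = {'a': 1}['b']` raises KeyError.
2. `except ValueError` does not match KeyError; skipped.
3. `except KeyError` matches → val = 66.
4. Remaining except clauses are skipped.
Result: 66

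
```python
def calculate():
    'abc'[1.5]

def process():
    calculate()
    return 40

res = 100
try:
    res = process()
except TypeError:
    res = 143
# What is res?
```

Step-by-step execution trace:
1. res starts at 100.
2. try: `process()` calls `calculate()`.
3. `calculate()` evaluates `'abc'[1.5]`, which raises TypeError; it propagates through process (uncaught).
4. `return 40` in process is not reached; the assignment to res does not complete.
5. `except TypeError` matches → res = 143.
Result: 143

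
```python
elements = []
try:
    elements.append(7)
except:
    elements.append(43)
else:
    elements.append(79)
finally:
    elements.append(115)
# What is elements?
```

Step-by-step execution trace:
1. try: `elements.append(7)` → elements = [7]. No exception raised.
2. `except` is skipped.
3. `else` runs: `elements.append(79)` → elements = [7, 79].
4. `finally` always runs: `elements.append(115)` → elements = [7, 79, 115].
Result: [7, 79, 115]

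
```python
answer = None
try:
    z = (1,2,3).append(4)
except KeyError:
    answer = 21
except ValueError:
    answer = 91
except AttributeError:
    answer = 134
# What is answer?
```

Step-by-step execution trace:
1. `z = (1,2,3).append(4)` raises AttributeError.
2. `except KeyError` does not match AttributeError; skipped.
3. `except ValueError` does not match AttributeError; skipped.
4. `except AttributeError` matches → answer = 134.
Result: 134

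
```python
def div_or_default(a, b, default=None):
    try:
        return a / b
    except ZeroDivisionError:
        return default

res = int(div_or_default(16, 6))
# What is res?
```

Step-by-step execution trace:
1. `div_or_default(16, 6)` enters try: `return 16 / 6` → returns 2.6666666666666665. No exception raised.
2. `except ZeroDivisionError` is skipped.
3. `int(2.6666666666666665)` → 2 → res = 2.
Result: 2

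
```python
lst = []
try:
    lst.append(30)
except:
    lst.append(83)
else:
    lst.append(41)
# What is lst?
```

Step-by-step execution trace:
1. try: `lst.append(30)` → lst = [30]. No exception raised.
2. `except` is skipped.
3. `else` runs (try completed without exception): `lst.append(41)` → lst = [30, 41].
Result: [30, 41]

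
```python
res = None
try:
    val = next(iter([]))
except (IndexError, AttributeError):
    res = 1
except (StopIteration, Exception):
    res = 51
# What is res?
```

Step-by-step execution trace:
1. `val = next(iter([]))` raises StopIteration.
2. `except (IndexError, AttributeError)` does not match StopIteration; skipped.
3. `except (StopIteration, Exception)` matches (StopIteration is in the tuple) → res = 51.
Result: 51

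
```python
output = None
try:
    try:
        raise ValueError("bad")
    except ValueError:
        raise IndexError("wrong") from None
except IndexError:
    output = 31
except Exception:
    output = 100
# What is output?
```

Step-by-step execution trace:
1. Inner try raises ValueError; inner `except ValueError` catches it.
2. `raise IndexError(...) from None` raises IndexError (from None suppresses __context__, but the active exception is still IndexError).
3. Outer `except IndexError` matches → output = 31.
4. `except Exception` is not reached.
Result: 31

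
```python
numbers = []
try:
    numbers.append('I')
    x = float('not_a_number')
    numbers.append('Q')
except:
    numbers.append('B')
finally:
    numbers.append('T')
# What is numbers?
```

Step-by-step execution trace:
1. try: `numbers.append('I')` → numbers = ['I'].
2. `x = float('not_a_number')` raises ValueError; `numbers.append('Q')` is not reached.
3. bare `except` matches → `numbers.append('B')` → numbers = ['I', 'B'].
4. finally always runs: `numbers.append('T')` → numbers = ['I', 'B', 'T'].
Result: ['I', 'B', 'T']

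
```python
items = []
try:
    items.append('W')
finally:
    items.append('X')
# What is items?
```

Step-by-step execution trace:
1. try: `items.append('W')` → items = ['W'].
2. The try body completes without raising.
3. finally always runs: `items.append('X')` → items = ['W', 'X'].
Result: ['W', 'X']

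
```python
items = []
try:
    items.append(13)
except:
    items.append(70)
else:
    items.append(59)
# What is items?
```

Step-by-step execution trace:
1. try: `items.append(13)` → items = [13]. No exception raised.
2. `except` is skipped.
3. `else` runs (try completed without exception): `items.append(59)` → items = [13, 59].
Result: [13, 59]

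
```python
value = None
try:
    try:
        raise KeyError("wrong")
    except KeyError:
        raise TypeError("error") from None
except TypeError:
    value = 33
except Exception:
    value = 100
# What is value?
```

Step-by-step execution trace:
1. Inner try raises KeyError; inner `except KeyError` catches it.
2. `raise TypeError(...) from None` raises TypeError (from None suppresses __context__, but the active exception is still TypeError).
3. Outer `except TypeError` matches → value = 33.
4. `except Exception` is not reached.
Result: 33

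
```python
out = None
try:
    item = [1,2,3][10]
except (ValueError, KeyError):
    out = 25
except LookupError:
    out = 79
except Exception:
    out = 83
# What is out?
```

Step-by-step execution trace:
1. `item = [1,2,3][10]` raises IndexError.
2. `except (ValueError, KeyError)` does not match IndexError; skipped.
3. `except LookupError` matches (IndexError is a subclass of LookupError) → out = 79.
4. `except Exception` is not reached.
Result: 79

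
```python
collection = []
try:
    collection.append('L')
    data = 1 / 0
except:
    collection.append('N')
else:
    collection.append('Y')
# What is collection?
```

Step-by-step execution trace:
1. try: `collection.append('L')` → collection = ['L'].
2. `data = 1 / 0` raises ZeroDivisionError.
3. bare `except` matches → `collection.append('N')` → collection = ['L', 'N'].
4. `else` is skipped (an exception was raised).
Result: ['L', 'N']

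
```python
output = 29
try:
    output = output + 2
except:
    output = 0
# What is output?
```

Step-by-step execution trace:
1. output starts at 29.
2. try: `output = output + 2` → output = 31. No exception raised.
3. `except` is skipped.
Result: 31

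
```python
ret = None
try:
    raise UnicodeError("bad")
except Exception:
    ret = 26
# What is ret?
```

Step-by-step execution trace:
1. `raise UnicodeError(...)` raises UnicodeError.
2. `except Exception` matches (UnicodeError is a subclass of Exception) → ret = 26.
Result: 26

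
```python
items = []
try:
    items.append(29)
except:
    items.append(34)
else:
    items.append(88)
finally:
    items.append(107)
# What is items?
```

Step-by-step execution trace:
1. try: `items.append(29)` → items = [29]. No exception raised.
2. `except` is skipped.
3. `else` runs: `items.append(88)` → items = [29, 88].
4. `finally` always runs: `items.append(107)` → items = [29, 88, 107].
Result: [29, 88, 107]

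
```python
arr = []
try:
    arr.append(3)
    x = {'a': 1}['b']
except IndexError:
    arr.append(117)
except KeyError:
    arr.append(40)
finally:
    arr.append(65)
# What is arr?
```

Step-by-step execution trace:
1. try: `arr.append(3)` → arr = [3].
2. `x = {'a': 1}['b']` raises KeyError.
3. `except IndexError` does not match KeyError; skipped.
4. `except KeyError` matches → `arr.append(40)` → arr = [3, 40].
5. finally always runs: `arr.append(65)` → arr = [3, 40, 65].
Result: [3, 40, 65]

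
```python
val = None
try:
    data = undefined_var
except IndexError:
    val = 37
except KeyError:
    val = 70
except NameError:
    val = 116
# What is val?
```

Step-by-step execution trace:
1. `data = undefined_var` raises NameError.
2. `except IndexError` does not match NameError; skipped.
3. `except KeyError` does not match NameError; skipped.
4. `except NameError` matches → val = 116.
Result: 116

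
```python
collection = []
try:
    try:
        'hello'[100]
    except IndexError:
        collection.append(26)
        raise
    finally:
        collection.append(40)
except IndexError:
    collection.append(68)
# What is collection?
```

Step-by-step execution trace:
1. Inner try: `'hello'[100]` raises IndexError.
2. Inner `except IndexError` matches → `collection.append(26)` → collection = [26].
3. bare `raise` re-raises IndexError.
4. Inner `finally` runs during unwinding: `collection.append(40)` → collection = [26, 40].
5. Outer `except IndexError` matches → `collection.append(68)` → collection = [26, 40, 68].
Result: [26, 40, 68]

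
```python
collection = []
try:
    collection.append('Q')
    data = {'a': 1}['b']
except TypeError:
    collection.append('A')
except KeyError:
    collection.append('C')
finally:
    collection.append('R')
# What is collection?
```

Step-by-step execution trace:
1. try: `collection.append('Q')` → collection = ['Q'].
2. `data = {'a': 1}['b']` raises KeyError.
3. `except TypeError` does not match KeyError; skipped.
4. `except KeyError` matches → `collection.append('C')` → collection = ['Q', 'C'].
5. finally always runs: `collection.append('R')` → collection = ['Q', 'C', 'R'].
Result: ['Q', 'C', 'R']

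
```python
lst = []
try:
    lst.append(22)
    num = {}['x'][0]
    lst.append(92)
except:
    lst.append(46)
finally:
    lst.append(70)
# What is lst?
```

Step-by-step execution trace:
1. try: `lst.append(22)` → lst = [22].
2. `num = {}['x'][0]` raises KeyError; `lst.append(92)` is not reached.
3. bare `except` matches → `lst.append(46)` → lst = [22, 46].
4. finally always runs: `lst.append(70)` → lst = [22, 46, 70].
Result: [22, 46, 70]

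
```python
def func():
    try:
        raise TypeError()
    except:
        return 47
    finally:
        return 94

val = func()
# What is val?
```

Step-by-step execution trace:
1. `func()` enters try: `raise TypeError()` raises TypeError.
2. bare `except` matches → `return 47` sets pending return value 47.
3. Before returning, `finally: return 94` runs and overrides the pending return.
4. func() returns 94 → val = 94.
Result: 94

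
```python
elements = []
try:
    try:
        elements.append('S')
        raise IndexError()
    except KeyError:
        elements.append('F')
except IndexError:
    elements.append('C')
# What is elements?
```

Step-by-step execution trace:
1. Inner try: `elements.append('S')` → elements = ['S'].
2. `raise IndexError()` raises IndexError.
3. Inner `except KeyError` does not match IndexError; exception propagates to outer try.
4. Outer `except IndexError` matches → `elements.append('C')` → elements = ['S', 'C'].
Result: ['S', 'C']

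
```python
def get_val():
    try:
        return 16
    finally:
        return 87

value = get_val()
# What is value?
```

Step-by-step execution trace:
1. `get_val()` enters try: `return 16` sets pending return value 16.
2. Before returning, `finally: return 87` runs and overrides the pending return.
3. get_val() returns 87 → value = 87.
Result: 87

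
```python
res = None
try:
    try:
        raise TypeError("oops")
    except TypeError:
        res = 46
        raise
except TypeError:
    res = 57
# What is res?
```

Step-by-step execution trace:
1. Inner try: `raise TypeError("oops")` raises TypeError.
2. Inner `except TypeError` matches → res = 46.
3. bare `raise` re-raises the same TypeError.
4. Outer `except TypeError` matches → res = 57.
Result: 57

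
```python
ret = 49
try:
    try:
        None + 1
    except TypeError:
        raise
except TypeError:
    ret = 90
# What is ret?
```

Step-by-step execution trace:
1. Inner try: `None + 1` raises TypeError.
2. Inner `except TypeError` matches; bare `raise` re-raises the same TypeError.
3. Outer `except TypeError` matches → ret = 90.
Result: 90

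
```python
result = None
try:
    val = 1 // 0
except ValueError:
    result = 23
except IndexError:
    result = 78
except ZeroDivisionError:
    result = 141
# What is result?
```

Step-by-step execution trace:
1. `val = 1 // 0` raises ZeroDivisionError.
2. `except ValueError` does not match ZeroDivisionError; skipped.
3. `except IndexError` does not match ZeroDivisionError; skipped.
4. `except ZeroDivisionError` matches → result = 141.
Result: 141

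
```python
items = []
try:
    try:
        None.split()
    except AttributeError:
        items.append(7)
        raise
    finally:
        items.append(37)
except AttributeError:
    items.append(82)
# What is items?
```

Step-by-step execution trace:
1. Inner try: `None.split()` raises AttributeError.
2. Inner `except AttributeError` matches → `items.append(7)` → items = [7].
3. bare `raise` re-raises AttributeError.
4. Inner `finally` runs during unwinding: `items.append(37)` → items = [7, 37].
5. Outer `except AttributeError` matches → `items.append(82)` → items = [7, 37, 82].
Result: [7, 37, 82]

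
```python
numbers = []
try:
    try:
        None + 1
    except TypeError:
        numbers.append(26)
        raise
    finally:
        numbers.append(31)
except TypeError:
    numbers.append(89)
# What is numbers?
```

Step-by-step execution trace:
1. Inner try: `None + 1` raises TypeError.
2. Inner `except TypeError` matches → `numbers.append(26)` → numbers = [26].
3. bare `raise` re-raises TypeError.
4. Inner `finally` runs during unwinding: `numbers.append(31)` → numbers = [26, 31].
5. Outer `except TypeError` matches → `numbers.append(89)` → numbers = [26, 31, 89].
Result: [26, 31, 89]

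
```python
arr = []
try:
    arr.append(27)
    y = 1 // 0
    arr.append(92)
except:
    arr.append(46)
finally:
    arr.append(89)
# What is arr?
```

Step-by-step execution trace:
1. try: `arr.append(27)` → arr = [27].
2. `y = 1 // 0` raises ZeroDivisionError; `arr.append(92)` is not reached.
3. bare `except` matches → `arr.append(46)` → arr = [27, 46].
4. finally always runs: `arr.append(89)` → arr = [27, 46, 89].
Result: [27, 46, 89]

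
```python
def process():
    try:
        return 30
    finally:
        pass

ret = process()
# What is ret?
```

Step-by-step execution trace:
1. `process()` enters try: `return 30` sets pending return value 30.
2. Before returning, `finally: pass` runs (no effect).
3. process() returns 30 → ret = 30.
Result: 30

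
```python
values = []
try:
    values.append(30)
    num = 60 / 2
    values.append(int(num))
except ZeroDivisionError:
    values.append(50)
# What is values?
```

Step-by-step execution trace:
1. try: `values.append(30)` → values = [30].
2. `num = 60 / 2` → num = 30.0. No exception raised.
3. `values.append(int(num))` → values = [30, 30].
4. `except ZeroDivisionError` is skipped (no exception was raised).
Result: [30, 30]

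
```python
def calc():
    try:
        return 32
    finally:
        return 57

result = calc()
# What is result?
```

Step-by-step execution trace:
1. `calc()` enters try: `return 32` sets pending return value 32.
2. Before returning, `finally: return 57` runs and overrides the pending return.
3. calc() returns 57 → result = 57.
Result: 57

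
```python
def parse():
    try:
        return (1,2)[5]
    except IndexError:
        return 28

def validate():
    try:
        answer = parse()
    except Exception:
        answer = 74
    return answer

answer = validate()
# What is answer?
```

Step-by-step execution trace:
1. `validate()` calls `parse()`.
2. In parse: `(1,2)[5]` raises IndexError; `except IndexError` catches it → returns 28.
3. In validate: `answer = parse()` → answer = 28. No exception reaches validate.
4. `except Exception` is skipped; validate returns 28.
5. answer = 28.
Result: 28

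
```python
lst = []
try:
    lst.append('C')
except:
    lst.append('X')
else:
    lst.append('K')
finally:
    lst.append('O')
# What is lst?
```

Step-by-step execution trace:
1. try: `lst.append('C')` → lst = ['C']. No exception raised.
2. `except` is skipped.
3. `else` runs: `lst.append('K')` → lst = ['C', 'K'].
4. `finally` always runs: `lst.append('O')` → lst = ['C', 'K', 'O'].
Result: ['C', 'K', 'O']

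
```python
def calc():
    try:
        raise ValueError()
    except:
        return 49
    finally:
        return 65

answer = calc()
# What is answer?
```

Step-by-step execution trace:
1. `calc()` enters try: `raise ValueError()` raises ValueError.
2. bare `except` matches → `return 49` sets pending return value 49.
3. Before returning, `finally: return 65` runs and overrides the pending return.
4. calc() returns 65 → answer = 65.
Result: 65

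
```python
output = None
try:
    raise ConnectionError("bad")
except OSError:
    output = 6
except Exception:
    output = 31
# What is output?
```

Step-by-step execution trace:
1. `raise ConnectionError(...)` raises ConnectionError.
2. `except OSError` matches (ConnectionError is a subclass of OSError) → output = 6.
3. `except Exception` is not reached.
Result: 6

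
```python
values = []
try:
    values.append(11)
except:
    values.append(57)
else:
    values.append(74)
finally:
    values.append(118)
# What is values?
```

Step-by-step execution trace:
1. try: `values.append(11)` → values = [11]. No exception raised.
2. `except` is skipped.
3. `else` runs: `values.append(74)` → values = [11, 74].
4. `finally` always runs: `values.append(118)` → values = [11, 74, 118].
Result: [11, 74, 118]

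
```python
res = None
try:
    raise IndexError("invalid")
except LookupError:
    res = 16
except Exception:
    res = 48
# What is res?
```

Step-by-step execution trace:
1. `raise IndexError(...)` raises IndexError.
2. `except LookupError` matches (IndexError is a subclass of LookupError) → res = 16.
3. `except Exception` is not reached.
Result: 16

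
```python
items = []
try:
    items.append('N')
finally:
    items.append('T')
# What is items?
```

Step-by-step execution trace:
1. try: `items.append('N')` → items = ['N'].
2. The try body completes without raising.
3. finally always runs: `items.append('T')` → items = ['N', 'T'].
Result: ['N', 'T']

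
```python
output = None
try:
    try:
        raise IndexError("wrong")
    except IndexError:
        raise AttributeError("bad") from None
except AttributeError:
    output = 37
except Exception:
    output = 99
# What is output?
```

Step-by-step execution trace:
1. Inner try raises IndexError; inner `except IndexError` catches it.
2. `raise AttributeError(...) from None` raises AttributeError (from None suppresses __context__, but the active exception is still AttributeError).
3. Outer `except AttributeError` matches → output = 37.
4. `except Exception` is not reached.
Result: 37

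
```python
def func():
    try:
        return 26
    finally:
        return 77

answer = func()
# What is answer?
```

Step-by-step execution trace:
1. `func()` enters try: `return 26` sets pending return value 26.
2. Before returning, `finally: return 77` runs and overrides the pending return.
3. func() returns 77 → answer = 77.
Result: 77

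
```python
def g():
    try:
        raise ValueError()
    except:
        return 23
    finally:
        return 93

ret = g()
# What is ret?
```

Step-by-step execution trace:
1. `g()` enters try: `raise ValueError()` raises ValueError.
2. bare `except` matches → `return 23` sets pending return value 23.
3. Before returning, `finally: return 93` runs and overrides the pending return.
4. g() returns 93 → ret = 93.
Result: 93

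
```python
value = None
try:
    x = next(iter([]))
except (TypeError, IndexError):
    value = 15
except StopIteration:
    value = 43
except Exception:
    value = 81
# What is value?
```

Step-by-step execution trace:
1. `x = next(iter([]))` raises StopIteration.
2. `except (TypeError, IndexError)` does not match StopIteration; skipped.
3. `except StopIteration` matches (exact type match) → value = 43.
4. `except Exception` is not reached.
Result: 43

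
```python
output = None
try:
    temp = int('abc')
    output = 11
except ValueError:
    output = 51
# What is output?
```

Step-by-step execution trace:
1. `temp = int('abc')` raises ValueError.
2. `output = 11` is not reached.
3. `except ValueError` matches → output = 51.
Result: 51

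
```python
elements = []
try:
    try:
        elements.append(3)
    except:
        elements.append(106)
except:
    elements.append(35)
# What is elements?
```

Step-by-step execution trace:
1. Inner try: `elements.append(3)` → elements = [3]. No exception raised.
2. Inner `except` is skipped.
3. Inner try completes normally; outer `except` is skipped.
Result: [3]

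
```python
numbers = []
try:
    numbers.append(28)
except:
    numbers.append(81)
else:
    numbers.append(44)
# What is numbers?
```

Step-by-step execution trace:
1. try: `numbers.append(28)` → numbers = [28]. No exception raised.
2. `except` is skipped.
3. `else` runs (try completed without exception): `numbers.append(44)` → numbers = [28, 44].
Result: [28, 44]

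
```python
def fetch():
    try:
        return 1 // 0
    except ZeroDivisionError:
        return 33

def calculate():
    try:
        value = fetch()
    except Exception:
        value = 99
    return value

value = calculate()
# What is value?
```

Step-by-step execution trace:
1. `calculate()` calls `fetch()`.
2. In fetch: `1 // 0` raises ZeroDivisionError; `except ZeroDivisionError` catches it → returns 33.
3. In calculate: `value = fetch()` → value = 33. No exception reaches calculate.
4. `except Exception` is skipped; calculate returns 33.
5. value = 33.
Result: 33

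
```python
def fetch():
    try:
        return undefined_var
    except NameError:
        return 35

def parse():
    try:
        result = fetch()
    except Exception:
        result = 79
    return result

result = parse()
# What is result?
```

Step-by-step execution trace:
1. `parse()` calls `fetch()`.
2. In fetch: `undefined_var` raises NameError; `except NameError` catches it → returns 35.
3. In parse: `result = fetch()` → result = 35. No exception reaches parse.
4. `except Exception` is skipped; parse returns 35.
5. result = 35.
Result: 35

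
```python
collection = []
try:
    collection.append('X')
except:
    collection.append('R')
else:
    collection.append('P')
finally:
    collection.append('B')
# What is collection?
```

Step-by-step execution trace:
1. try: `collection.append('X')` → collection = ['X']. No exception raised.
2. `except` is skipped.
3. `else` runs: `collection.append('P')` → collection = ['X', 'P'].
4. `finally` always runs: `collection.append('B')` → collection = ['X', 'P', 'B'].
Result: ['X', 'P', 'B']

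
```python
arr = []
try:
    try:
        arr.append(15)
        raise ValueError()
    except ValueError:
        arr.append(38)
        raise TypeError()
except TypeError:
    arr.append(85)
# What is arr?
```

Step-by-step execution trace:
1. Inner try: `arr.append(15)` → arr = [15].
2. `raise ValueError()` raises ValueError.
3. Inner `except ValueError` matches → `arr.append(38)` → arr = [15, 38].
4. `raise TypeError()` raises TypeError; propagates to outer try.
5. Outer `except TypeError` matches → `arr.append(85)` → arr = [15, 38, 85].
Result: [15, 38, 85]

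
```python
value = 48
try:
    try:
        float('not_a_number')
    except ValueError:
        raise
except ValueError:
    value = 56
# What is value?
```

Step-by-step execution trace:
1. Inner try: `float('not_a_number')` raises ValueError.
2. Inner `except ValueError` matches; bare `raise` re-raises the same ValueError.
3. Outer `except ValueError` matches → value = 56.
Result: 56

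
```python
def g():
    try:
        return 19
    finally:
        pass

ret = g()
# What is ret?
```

Step-by-step execution trace:
1. `g()` enters try: `return 19` sets pending return value 19.
2. Before returning, `finally: pass` runs (no effect).
3. g() returns 19 → ret = 19.
Result: 19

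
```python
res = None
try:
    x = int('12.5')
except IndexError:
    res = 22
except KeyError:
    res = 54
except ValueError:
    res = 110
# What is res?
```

Step-by-step execution trace:
1. `x = int('12.5')` raises ValueError.
2. `except IndexError` does not match ValueError; skipped.
3. `except KeyError` does not match ValueError; skipped.
4. `except ValueError` matches → res = 110.
Result: 110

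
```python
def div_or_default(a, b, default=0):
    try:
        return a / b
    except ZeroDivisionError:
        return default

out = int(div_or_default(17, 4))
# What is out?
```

Step-by-step execution trace:
1. `div_or_default(17, 4)` enters try: `return 17 / 4` → returns 4.25. No exception raised.
2. `except ZeroDivisionError` is skipped.
3. `int(4.25)` → 4 → out = 4.
Result: 4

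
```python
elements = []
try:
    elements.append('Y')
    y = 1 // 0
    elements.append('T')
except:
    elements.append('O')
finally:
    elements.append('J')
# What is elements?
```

Step-by-step execution trace:
1. try: `elements.append('Y')` → elements = ['Y'].
2. `y = 1 // 0` raises ZeroDivisionError; `elements.append('T')` is not reached.
3. bare `except` matches → `elements.append('O')` → elements = ['Y', 'O'].
4. finally always runs: `elements.append('J')` → elements = ['Y', 'O', 'J'].
Result: ['Y', 'O', 'J']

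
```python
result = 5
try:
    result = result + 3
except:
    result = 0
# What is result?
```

Step-by-step execution trace:
1. result starts at 5.
2. try: `result = result + 3` → result = 8. No exception raised.
3. `except` is skipped.
Result: 8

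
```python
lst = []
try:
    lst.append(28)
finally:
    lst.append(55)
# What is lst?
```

Step-by-step execution trace:
1. try: `lst.append(28)` → lst = [28].
2. The try body completes without raising.
3. finally always runs: `lst.append(55)` → lst = [28, 55].
Result: [28, 55]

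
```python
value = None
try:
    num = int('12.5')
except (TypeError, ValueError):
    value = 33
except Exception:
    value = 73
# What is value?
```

Step-by-step execution trace:
1. `num = int('12.5')` raises ValueError.
2. `except (TypeError, ValueError)` matches (ValueError is in the tuple) → value = 33.
3. `except Exception` is not reached.
Result: 33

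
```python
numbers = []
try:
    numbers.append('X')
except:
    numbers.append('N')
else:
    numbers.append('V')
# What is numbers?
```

Step-by-step execution trace:
1. try: `numbers.append('X')` → numbers = ['X']. No exception raised.
2. `except` is skipped.
3. `else` runs (try completed without exception): `numbers.append('V')` → numbers = ['X', 'V'].
Result: ['X', 'V']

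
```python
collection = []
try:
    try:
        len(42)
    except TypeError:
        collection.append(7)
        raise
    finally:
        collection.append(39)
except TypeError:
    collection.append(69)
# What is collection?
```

Step-by-step execution trace:
1. Inner try: `len(42)` raises TypeError.
2. Inner `except TypeError` matches → `collection.append(7)` → collection = [7].
3. bare `raise` re-raises TypeError.
4. Inner `finally` runs during unwinding: `collection.append(39)` → collection = [7, 39].
5. Outer `except TypeError` matches → `collection.append(69)` → collection = [7, 39, 69].
Result: [7, 39, 69]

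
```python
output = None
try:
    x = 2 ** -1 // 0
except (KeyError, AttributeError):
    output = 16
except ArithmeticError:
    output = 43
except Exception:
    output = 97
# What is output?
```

Step-by-step execution trace:
1. `x = 2 ** -1 // 0` raises ZeroDivisionError.
2. `except (KeyError, AttributeError)` does not match ZeroDivisionError; skipped.
3. `except ArithmeticError` matches (ZeroDivisionError is a subclass of ArithmeticError) → output = 43.
4. `except Exception` is not reached.
Result: 43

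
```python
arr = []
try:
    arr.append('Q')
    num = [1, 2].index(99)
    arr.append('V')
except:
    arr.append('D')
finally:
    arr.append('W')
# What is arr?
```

Step-by-step execution trace:
1. try: `arr.append('Q')` → arr = ['Q'].
2. `num = [1, 2].index(99)` raises ValueError; `arr.append('V')` is not reached.
3. bare `except` matches → `arr.append('D')` → arr = ['Q', 'D'].
4. finally always runs: `arr.append('W')` → arr = ['Q', 'D', 'W'].
Result: ['Q', 'D', 'W']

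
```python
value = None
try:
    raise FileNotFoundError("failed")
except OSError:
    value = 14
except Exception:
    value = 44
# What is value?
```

Step-by-step execution trace:
1. `raise FileNotFoundError(...)` raises FileNotFoundError.
2. `except OSError` matches (FileNotFoundError is a subclass of OSError) → value = 14.
3. `except Exception` is not reached.
Result: 14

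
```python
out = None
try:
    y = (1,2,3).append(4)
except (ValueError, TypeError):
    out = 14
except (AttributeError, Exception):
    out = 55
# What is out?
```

Step-by-step execution trace:
1. `y = (1,2,3).append(4)` raises AttributeError.
2. `except (ValueError, TypeError)` does not match AttributeError; skipped.
3. `except (AttributeError, Exception)` matches (AttributeError is in the tuple) → out = 55.
Result: 55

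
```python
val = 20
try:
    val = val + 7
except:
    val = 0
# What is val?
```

Step-by-step execution trace:
1. val starts at 20.
2. try: `val = val + 7` → val = 27. No exception raised.
3. `except` is skipped.
Result: 27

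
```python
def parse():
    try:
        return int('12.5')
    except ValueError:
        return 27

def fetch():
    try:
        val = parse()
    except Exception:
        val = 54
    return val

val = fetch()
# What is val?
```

Step-by-step execution trace:
1. `fetch()` calls `parse()`.
2. In parse: `int('12.5')` raises ValueError; `except ValueError` catches it → returns 27.
3. In fetch: `val = parse()` → val = 27. No exception reaches fetch.
4. `except Exception` is skipped; fetch returns 27.
5. val = 27.
Result: 27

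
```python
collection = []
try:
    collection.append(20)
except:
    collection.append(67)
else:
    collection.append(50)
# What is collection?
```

Step-by-step execution trace:
1. try: `collection.append(20)` → collection = [20]. No exception raised.
2. `except` is skipped.
3. `else` runs (try completed without exception): `collection.append(50)` → collection = [20, 50].
Result: [20, 50]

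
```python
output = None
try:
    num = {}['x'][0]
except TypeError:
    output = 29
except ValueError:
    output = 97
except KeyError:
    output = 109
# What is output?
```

Step-by-step execution trace:
1. `num = {}['x'][0]` raises KeyError.
2. `except TypeError` does not match KeyError; skipped.
3. `except ValueError` does not match KeyError; skipped.
4. `except KeyError` matches → output = 109.
Result: 109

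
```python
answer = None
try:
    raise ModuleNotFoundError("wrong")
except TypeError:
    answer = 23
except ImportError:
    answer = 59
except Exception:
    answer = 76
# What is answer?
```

Step-by-step execution trace:
1. `raise ModuleNotFoundError(...)` raises ModuleNotFoundError.
2. `except TypeError` does not match (ModuleNotFoundError is not a subclass of TypeError); skipped.
3. `except ImportError` matches (ModuleNotFoundError is a subclass of ImportError) → answer = 59.
4. `except Exception` is not reached.
Result: 59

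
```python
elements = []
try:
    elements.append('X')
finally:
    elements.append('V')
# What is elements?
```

Step-by-step execution trace:
1. try: `elements.append('X')` → elements = ['X'].
2. The try body completes without raising.
3. finally always runs: `elements.append('V')` → elements = ['X', 'V'].
Result: ['X', 'V']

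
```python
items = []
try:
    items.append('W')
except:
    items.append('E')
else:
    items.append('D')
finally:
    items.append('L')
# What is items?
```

Step-by-step execution trace:
1. try: `items.append('W')` → items = ['W']. No exception raised.
2. `except` is skipped.
3. `else` runs: `items.append('D')` → items = ['W', 'D'].
4. `finally` always runs: `items.append('L')` → items = ['W', 'D', 'L'].
Result: ['W', 'D', 'L']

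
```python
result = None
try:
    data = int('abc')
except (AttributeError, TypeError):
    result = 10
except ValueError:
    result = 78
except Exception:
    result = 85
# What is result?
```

Step-by-step execution trace:
1. `data = int('abc')` raises ValueError.
2. `except (AttributeError, TypeError)` does not match ValueError; skipped.
3. `except ValueError` matches (exact type match) → result = 78.
4. `except Exception` is not reached.
Result: 78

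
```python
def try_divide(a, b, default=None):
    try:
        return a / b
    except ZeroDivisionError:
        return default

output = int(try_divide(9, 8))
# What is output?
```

Step-by-step execution trace:
1. `try_divide(9, 8)` enters try: `return 9 / 8` → returns 1.125. No exception raised.
2. `except ZeroDivisionError` is skipped.
3. `int(1.125)` → 1 → output = 1.
Result: 1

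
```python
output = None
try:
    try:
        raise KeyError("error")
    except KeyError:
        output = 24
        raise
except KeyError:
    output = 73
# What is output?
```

Step-by-step execution trace:
1. Inner try: `raise KeyError("error")` raises KeyError.
2. Inner `except KeyError` matches → output = 24.
3. bare `raise` re-raises the same KeyError.
4. Outer `except KeyError` matches → output = 73.
Result: 73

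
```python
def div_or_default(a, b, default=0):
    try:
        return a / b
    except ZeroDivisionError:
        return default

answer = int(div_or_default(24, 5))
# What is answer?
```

Step-by-step execution trace:
1. `div_or_default(24, 5)` enters try: `return 24 / 5` → returns 4.8. No exception raised.
2. `except ZeroDivisionError` is skipped.
3. `int(4.8)` → 4 → answer = 4.
Result: 4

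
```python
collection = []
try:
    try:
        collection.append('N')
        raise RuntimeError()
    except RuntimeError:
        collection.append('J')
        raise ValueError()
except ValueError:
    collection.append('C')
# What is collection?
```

Step-by-step execution trace:
1. Inner try: `collection.append('N')` → collection = ['N'].
2. `raise RuntimeError()` raises RuntimeError.
3. Inner `except RuntimeError` matches → `collection.append('J')` → collection = ['N', 'J'].
4. `raise ValueError()` raises ValueError; propagates to outer try.
5. Outer `except ValueError` matches → `collection.append('C')` → collection = ['N', 'J', 'C'].
Result: ['N', 'J', 'C']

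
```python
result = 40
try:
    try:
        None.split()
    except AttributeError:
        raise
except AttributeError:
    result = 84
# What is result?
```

Step-by-step execution trace:
1. Inner try: `None.split()` raises AttributeError.
2. Inner `except AttributeError` matches; bare `raise` re-raises the same AttributeError.
3. Outer `except AttributeError` matches → result = 84.
Result: 84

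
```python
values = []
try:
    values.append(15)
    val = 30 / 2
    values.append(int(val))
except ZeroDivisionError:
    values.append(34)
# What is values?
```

Step-by-step execution trace:
1. try: `values.append(15)` → values = [15].
2. `val = 30 / 2` → val = 15.0. No exception raised.
3. `values.append(int(val))` → values = [15, 15].
4. `except ZeroDivisionError` is skipped (no exception was raised).
Result: [15, 15]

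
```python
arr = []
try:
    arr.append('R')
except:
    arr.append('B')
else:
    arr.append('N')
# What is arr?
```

Step-by-step execution trace:
1. try: `arr.append('R')` → arr = ['R']. No exception raised.
2. `except` is skipped.
3. `else` runs (try completed without exception): `arr.append('N')` → arr = ['R', 'N'].
Result: ['R', 'N']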